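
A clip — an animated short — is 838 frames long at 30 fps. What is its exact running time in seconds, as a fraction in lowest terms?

419/15 seconds

Running time = 838 ÷ (30) = 838 × 1/30 = 419/15 s.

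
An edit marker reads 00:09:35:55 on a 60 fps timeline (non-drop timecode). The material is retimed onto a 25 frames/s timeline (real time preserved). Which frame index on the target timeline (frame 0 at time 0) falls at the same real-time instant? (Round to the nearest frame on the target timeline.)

frame 14398

Source frame index: (0×3600 + 9×60 + 35) × 60 + 55 = 34555.
Real time: 34555 / (60) = 6911/12 s.
Target frame: (6911/12) × (25) = 172775/12 ≈ 14397.917 → 14398.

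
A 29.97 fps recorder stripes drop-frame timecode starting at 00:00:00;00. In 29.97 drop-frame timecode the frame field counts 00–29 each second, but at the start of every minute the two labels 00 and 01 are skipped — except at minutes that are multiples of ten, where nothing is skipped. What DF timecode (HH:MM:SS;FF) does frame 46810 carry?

Each 10-minute DF block holds 10 × 60 × 30 − 9 × 2 = 17982 frames. 46810 ÷ 17982 → 2 full blocks, remainder 10846.
Within the partial block the first minute is 1800 frames and each further minute 1798, so 6 further minute boundaries passed. Total skipped labels = 18 × 2 + 2 × 6 = 48.
Non-drop label index = 46810 + 48 = 46858; at 30 labels/s that is 00:26:01:28, i.e. DF 00:26:01;28.

00:26:01;28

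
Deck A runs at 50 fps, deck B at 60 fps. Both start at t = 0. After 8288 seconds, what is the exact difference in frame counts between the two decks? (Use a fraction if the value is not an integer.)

A emits 50 × 8288 = 414400 frames; B emits 60 × 8288 = 497280.
Difference = 82880 frames; B is ahead of A.

82880 frames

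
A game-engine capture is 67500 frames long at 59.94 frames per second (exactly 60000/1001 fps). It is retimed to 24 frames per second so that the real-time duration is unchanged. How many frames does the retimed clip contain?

27027 frames

Target frames = source frames × (target rate / source rate) = 67500 × (24)/(60000/1001) = 67500 × 1001/2500 = 27027.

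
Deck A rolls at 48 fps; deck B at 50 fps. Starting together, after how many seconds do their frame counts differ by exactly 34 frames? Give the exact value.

The gap grows by |50 − 48| = 2 frames per second.
Time for a 34-frame gap: 34 ÷ (2) = 17 s.

17 seconds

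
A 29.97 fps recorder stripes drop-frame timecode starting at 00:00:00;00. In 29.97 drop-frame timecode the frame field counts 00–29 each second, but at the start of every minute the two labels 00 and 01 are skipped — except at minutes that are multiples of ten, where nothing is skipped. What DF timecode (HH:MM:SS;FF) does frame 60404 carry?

00:33:35;14

Ten DF minutes hold 17982 frames, so frame 60404 lies in block 3 (frames 53946–71927) with 6458 frames into that block.
The block's first minute is 1800 frames and the rest 1798 each; 6458 frames reaches minute 3, so 3 × 18 + 3 × 2 = 60 labels have been skipped so far.
Adding those back, label number 60404 + 60 = 60464 at 30 labels/s is 2015 s + 14 f = 0 h 33 min 35 s frame 14, i.e. 00:33:35;14.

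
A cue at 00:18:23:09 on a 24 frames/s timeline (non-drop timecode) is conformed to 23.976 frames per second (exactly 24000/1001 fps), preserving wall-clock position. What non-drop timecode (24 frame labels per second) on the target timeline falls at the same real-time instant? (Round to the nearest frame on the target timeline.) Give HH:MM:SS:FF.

Source frame index: (0×3600 + 18×60 + 23) × 24 + 9 = 26481.
Real time: 26481 / (24) = 8827/8 s.
Target frame: (8827/8) × (24000/1001) = 291000/11 ≈ 26454.545 → 26455.
At 24 labels/s: frame 26455 → 00:18:22:07.

00:18:22:07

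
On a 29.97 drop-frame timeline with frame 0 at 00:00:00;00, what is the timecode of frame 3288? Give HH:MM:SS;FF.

00:01:49;20

Each 10-minute DF block holds 10 × 60 × 30 − 9 × 2 = 17982 frames. 3288 ÷ 17982 → 0 full blocks, remainder 3288.
Within the partial block the first minute is 1800 frames and each further minute 1798, so 1 further minute boundary passed. Total skipped labels = 18 × 0 + 2 × 1 = 2.
Non-drop label index = 3288 + 2 = 3290; at 30 labels/s that is 00:01:49:20, i.e. DF 00:01:49;20.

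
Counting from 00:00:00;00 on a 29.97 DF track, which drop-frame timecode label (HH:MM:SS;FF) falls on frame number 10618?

00:05:54;08

Each 10-minute DF block holds 10 × 60 × 30 − 9 × 2 = 17982 frames. 10618 ÷ 17982 → 0 full blocks, remainder 10618.
Within the partial block the first minute is 1800 frames and each further minute 1798, so 5 further minute boundaries passed. Total skipped labels = 18 × 0 + 2 × 5 = 10.
Non-drop label index = 10618 + 10 = 10628; at 30 labels/s that is 00:05:54:08, i.e. DF 00:05:54;08.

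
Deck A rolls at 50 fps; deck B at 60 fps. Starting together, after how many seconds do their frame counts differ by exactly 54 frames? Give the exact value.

5.4 seconds

The gap grows by |60 − 50| = 10 frames per second.
Time for a 54-frame gap: 54 ÷ (10) = 5.4 s.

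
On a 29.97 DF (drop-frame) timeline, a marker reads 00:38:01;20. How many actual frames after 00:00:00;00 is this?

68380

As if non-drop at 30 labels/s: (0 × 3600 + 38 × 60 + 1) × 30 + 20 = 68450.
Minute boundaries passed: 38; those not divisible by 10: 38 − 3 = 35; dropped labels = 2 × 35 = 70.
Actual frame index = 68450 − 70 = 68380.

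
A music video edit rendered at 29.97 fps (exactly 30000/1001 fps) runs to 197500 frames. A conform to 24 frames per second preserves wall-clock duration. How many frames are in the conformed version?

158158 frames

Target frames = source frames × (target rate / source rate) = 197500 × (24)/(30000/1001) = 197500 × 1001/1250 = 158158.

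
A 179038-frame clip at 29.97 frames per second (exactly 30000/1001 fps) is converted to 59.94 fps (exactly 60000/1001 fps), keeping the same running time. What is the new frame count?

358076 frames

Target frames = source frames × (target rate / source rate) = 179038 × (60000/1001)/(30000/1001) = 179038 × 2 = 358076.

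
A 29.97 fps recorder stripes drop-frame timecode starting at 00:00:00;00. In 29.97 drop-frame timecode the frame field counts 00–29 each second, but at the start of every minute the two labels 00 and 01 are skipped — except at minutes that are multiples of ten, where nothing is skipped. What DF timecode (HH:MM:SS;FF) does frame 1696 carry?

Ten DF minutes hold 17982 frames, so frame 1696 lies in block 0 (frames 0–17981) with 1696 frames into that block.
The block's first minute is 1800 frames and the rest 1798 each; 1696 frames reaches minute 0, so 0 × 18 + 0 × 2 = 0 labels have been skipped so far.
Adding those back, label number 1696 + 0 = 1696 at 30 labels/s is 56 s + 16 f = 0 h 0 min 56 s frame 16, i.e. 00:00:56;16.

00:00:56;16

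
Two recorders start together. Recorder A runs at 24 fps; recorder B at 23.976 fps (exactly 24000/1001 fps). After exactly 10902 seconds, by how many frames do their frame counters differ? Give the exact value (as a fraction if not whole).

A emits 24 × 10902 = 261648 frames; B emits 24000/1001 × 10902 = 261648000/1001.
Difference = 261648/1001 frames (≈ 261.3866); B is behind A.

261648/1001 frames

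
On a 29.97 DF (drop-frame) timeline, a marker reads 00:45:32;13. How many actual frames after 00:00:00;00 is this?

81891

As if non-drop at 30 labels/s: (0 × 3600 + 45 × 60 + 32) × 30 + 13 = 81973.
Minute boundaries passed: 45; those not divisible by 10: 45 − 4 = 41; dropped labels = 2 × 41 = 82.
Actual frame index = 81973 − 82 = 81891.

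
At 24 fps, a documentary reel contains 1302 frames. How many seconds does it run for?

54.25 seconds

Running time = 1302 / (24) = 54.25 s.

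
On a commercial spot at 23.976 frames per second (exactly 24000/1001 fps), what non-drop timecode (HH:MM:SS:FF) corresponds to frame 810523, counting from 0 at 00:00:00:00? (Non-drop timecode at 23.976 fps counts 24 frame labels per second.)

09:22:51:19

810523 ÷ 24 = 33771 full seconds, remainder 19 frames.
33771 s = 9 h 22 min 51 s.
Timecode: 09:22:51:19.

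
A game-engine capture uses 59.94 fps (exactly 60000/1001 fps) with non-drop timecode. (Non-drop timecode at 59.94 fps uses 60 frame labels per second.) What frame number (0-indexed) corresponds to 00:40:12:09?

Total seconds to the label: (0 × 3600 + 40 × 60 + 12) = 2412.
Frame index = 2412 × 60 + 9 = 144729.

frame 144729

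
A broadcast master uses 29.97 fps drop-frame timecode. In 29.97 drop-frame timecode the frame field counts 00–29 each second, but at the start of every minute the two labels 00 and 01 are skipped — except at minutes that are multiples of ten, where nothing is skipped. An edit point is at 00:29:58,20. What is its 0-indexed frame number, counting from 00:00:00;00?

As if non-drop at 30 labels/s: (0 × 3600 + 29 × 60 + 58) × 30 + 20 = 53960.
Minute boundaries passed: 29; those not divisible by 10: 29 − 2 = 27; dropped labels = 2 × 27 = 54.
Actual frame index = 53960 − 54 = 53906.

53906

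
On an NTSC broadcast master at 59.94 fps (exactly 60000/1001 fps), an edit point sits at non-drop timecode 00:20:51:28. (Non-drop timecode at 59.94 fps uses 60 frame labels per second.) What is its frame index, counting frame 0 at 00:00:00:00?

Total seconds to the label: (0 × 3600 + 20 × 60 + 51) = 1251.
Frame index = 1251 × 60 + 28 = 75088.

75088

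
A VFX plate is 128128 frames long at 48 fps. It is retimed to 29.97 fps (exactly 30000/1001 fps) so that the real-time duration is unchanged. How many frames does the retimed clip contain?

80000 frames

Target frames = source frames × (target rate / source rate) = 128128 × (30000/1001)/(48) = 128128 × 625/1001 = 80000.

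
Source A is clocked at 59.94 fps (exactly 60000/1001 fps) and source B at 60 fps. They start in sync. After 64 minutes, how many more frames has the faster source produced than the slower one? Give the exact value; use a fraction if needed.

64 min = 3840 s.
A emits 60000/1001 × 3840 = 230400000/1001 frames; B emits 60 × 3840 = 230400.
Difference = 230400/1001 frames (≈ 230.1698); B is ahead of A.

230400/1001 frames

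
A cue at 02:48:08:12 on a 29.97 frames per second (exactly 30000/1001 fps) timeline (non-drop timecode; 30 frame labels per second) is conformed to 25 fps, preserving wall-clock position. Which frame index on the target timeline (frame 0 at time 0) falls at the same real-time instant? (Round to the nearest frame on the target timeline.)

frame 252462

Source frame index: (2×3600 + 48×60 + 8) × 30 + 12 = 302652.
Real time: 302652 / (30000/1001) = 25246221/2500 s.
Target frame: (25246221/2500) × (25) = 25246221/100 ≈ 252462.210 → 252462.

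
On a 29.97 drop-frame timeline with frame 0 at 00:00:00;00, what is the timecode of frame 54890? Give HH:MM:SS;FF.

00:30:31;14

Each 10-minute DF block holds 10 × 60 × 30 − 9 × 2 = 17982 frames. 54890 ÷ 17982 → 3 full blocks, remainder 944.
Within the partial block the first minute is 1800 frames and each further minute 1798, so 0 further minute boundaries passed. Total skipped labels = 18 × 3 + 2 × 0 = 54.
Non-drop label index = 54890 + 54 = 54944; at 30 labels/s that is 00:30:31:14, i.e. DF 00:30:31;14.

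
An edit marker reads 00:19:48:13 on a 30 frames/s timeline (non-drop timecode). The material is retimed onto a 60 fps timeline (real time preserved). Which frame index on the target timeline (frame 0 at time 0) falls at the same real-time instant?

frame 71306

Source frame index: (0×3600 + 19×60 + 48) × 30 + 13 = 35653.
Real time: 35653 / (30) = 35653/30 s.
Target frame: (35653/30) × (60) = 71306.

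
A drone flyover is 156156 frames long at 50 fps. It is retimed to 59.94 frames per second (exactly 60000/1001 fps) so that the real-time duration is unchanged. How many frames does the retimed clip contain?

187200 frames

Target frames = source frames × (target rate / source rate) = 156156 × (60000/1001)/(50) = 156156 × 1200/1001 = 187200.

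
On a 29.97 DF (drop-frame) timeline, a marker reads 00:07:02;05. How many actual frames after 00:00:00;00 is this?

12651

As if non-drop at 30 labels/s: (0 × 3600 + 7 × 60 + 2) × 30 + 5 = 12665.
Minute boundaries passed: 7; those not divisible by 10: 7 − 0 = 7; dropped labels = 2 × 7 = 14.
Actual frame index = 12665 − 14 = 12651.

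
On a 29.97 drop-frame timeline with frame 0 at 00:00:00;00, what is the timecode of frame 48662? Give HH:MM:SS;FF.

00:27:03;22

Ten DF minutes hold 17982 frames, so frame 48662 lies in block 2 (frames 35964–53945) with 12698 frames into that block.
The block's first minute is 1800 frames and the rest 1798 each; 12698 frames reaches minute 7, so 2 × 18 + 7 × 2 = 50 labels have been skipped so far.
Adding those back, label number 48662 + 50 = 48712 at 30 labels/s is 1623 s + 22 f = 0 h 27 min 3 s frame 22, i.e. 00:27:03;22.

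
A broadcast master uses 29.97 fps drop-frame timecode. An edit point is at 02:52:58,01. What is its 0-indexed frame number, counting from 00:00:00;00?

Complete 10-minute blocks: 17, each 17982 frames → 305694.
Remaining 2 whole minutes in the current block: 1800 + 1 × 1798 = 3598 frames.
Within the current minute: 58 × 30 + 1 − 2 = 1739 (labels ;00/;01 skipped at this minute). Total = 305694 + 3598 + 1739 = 311031.

311031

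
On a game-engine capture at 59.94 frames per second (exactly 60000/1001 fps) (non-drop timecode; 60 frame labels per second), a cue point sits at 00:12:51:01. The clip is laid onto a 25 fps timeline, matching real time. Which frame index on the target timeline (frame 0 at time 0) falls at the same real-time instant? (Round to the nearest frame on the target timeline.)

Source frame index: (0×3600 + 12×60 + 51) × 60 + 1 = 46261.
Real time: 46261 / (60000/1001) = 46307261/60000 s.
Target frame: (46307261/60000) × (25) = 46307261/2400 ≈ 19294.692 → 19295.

frame 19295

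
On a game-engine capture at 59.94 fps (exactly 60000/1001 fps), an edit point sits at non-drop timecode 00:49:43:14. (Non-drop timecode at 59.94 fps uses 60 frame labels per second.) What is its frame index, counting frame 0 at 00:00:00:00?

frame 178994

Total seconds to the label: (0 × 3600 + 49 × 60 + 43) = 2983.
Frame index = 2983 × 60 + 14 = 178994.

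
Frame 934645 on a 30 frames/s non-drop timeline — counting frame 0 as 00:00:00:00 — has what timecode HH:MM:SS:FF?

08:39:14:25

934645 ÷ 30 = 31154 full seconds, remainder 25 frames.
31154 s = 8 h 39 min 14 s.
Timecode: 08:39:14:25.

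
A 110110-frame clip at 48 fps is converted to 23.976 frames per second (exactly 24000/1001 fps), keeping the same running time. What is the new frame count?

55000 frames

Target frames = source frames × (target rate / source rate) = 110110 × (24000/1001)/(48) = 110110 × 500/1001 = 55000.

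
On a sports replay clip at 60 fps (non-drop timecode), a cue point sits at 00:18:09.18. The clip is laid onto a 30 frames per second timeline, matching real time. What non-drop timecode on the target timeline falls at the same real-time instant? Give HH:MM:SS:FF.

00:18:09:09

Source frame index: (0×3600 + 18×60 + 9) × 60 + 18 = 65358.
Real time: 65358 / (60) = 10893/10 s.
Target frame: (10893/10) × (30) = 32679.
At 30 labels/s: frame 32679 → 00:18:09:09.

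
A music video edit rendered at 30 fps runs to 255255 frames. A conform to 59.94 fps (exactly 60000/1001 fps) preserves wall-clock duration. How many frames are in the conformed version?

510000 frames

Target frames = source frames × (target rate / source rate) = 255255 × (60000/1001)/(30) = 255255 × 2000/1001 = 510000.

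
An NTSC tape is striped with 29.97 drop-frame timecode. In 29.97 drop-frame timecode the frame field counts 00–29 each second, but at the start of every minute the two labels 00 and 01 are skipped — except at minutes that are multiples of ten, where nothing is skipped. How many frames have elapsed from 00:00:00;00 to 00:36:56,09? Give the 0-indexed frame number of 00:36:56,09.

Complete 10-minute blocks: 3, each 17982 frames → 53946.
Remaining 6 whole minutes in the current block: 1800 + 5 × 1798 = 10790 frames.
Within the current minute: 56 × 30 + 9 − 2 = 1687 (labels ;00/;01 skipped at this minute). Total = 53946 + 10790 + 1687 = 66423.

66423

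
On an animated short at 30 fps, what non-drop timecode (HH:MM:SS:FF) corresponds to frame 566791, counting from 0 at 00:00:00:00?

566791 ÷ 30 = 18893 full seconds, remainder 1 frame.
18893 s = 5 h 14 min 53 s.
Timecode: 05:14:53:01.

05:14:53:01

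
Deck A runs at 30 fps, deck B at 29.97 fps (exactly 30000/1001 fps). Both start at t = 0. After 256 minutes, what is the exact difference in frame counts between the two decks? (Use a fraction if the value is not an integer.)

256 min = 15360 s.
A emits 30 × 15360 = 460800 frames; B emits 30000/1001 × 15360 = 460800000/1001.
Difference = 460800/1001 frames (≈ 460.3397); B is behind A.

460800/1001 frames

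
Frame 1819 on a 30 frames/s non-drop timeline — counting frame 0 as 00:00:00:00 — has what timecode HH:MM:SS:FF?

1819 ÷ 30 = 60 full seconds, remainder 19 frames.
60 s = 0 h 1 min 0 s.
Timecode: 00:01:00:19.

00:01:00:19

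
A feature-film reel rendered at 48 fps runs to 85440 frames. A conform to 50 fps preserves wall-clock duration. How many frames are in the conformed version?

Target frames = source frames × (target rate / source rate) = 85440 × (50)/(48) = 85440 × 25/24 = 89000.

89000 frames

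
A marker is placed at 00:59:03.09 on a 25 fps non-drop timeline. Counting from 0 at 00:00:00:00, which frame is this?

Total seconds to the label: (0 × 3600 + 59 × 60 + 3) = 3543.
Frame index = 3543 × 25 + 9 = 88584.

88584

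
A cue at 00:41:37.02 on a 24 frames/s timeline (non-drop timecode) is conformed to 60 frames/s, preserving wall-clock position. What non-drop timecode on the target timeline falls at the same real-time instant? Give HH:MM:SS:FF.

Source frame index: (0×3600 + 41×60 + 37) × 24 + 2 = 59930.
Real time: 59930 / (24) = 29965/12 s.
Target frame: (29965/12) × (60) = 149825.
At 60 labels/s: frame 149825 → 00:41:37:05.

00:41:37:05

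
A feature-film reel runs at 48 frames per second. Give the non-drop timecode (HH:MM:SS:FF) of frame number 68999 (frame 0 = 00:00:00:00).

00:23:57:23

68999 ÷ 48 = 1437 full seconds, remainder 23 frames.
1437 s = 0 h 23 min 57 s.
Timecode: 00:23:57:23.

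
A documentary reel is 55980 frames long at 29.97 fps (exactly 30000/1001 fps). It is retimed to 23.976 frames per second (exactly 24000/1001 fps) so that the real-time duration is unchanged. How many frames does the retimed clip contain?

Frames at target rate = 55980 × (24000/1001) / (30000/1001) = 44784.

44784 frames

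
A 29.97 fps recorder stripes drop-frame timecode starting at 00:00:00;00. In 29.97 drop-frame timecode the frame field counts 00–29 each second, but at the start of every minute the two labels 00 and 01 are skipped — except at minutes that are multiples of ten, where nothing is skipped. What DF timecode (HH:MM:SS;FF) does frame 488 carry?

00:00:16;08

Each 10-minute DF block holds 10 × 60 × 30 − 9 × 2 = 17982 frames. 488 ÷ 17982 → 0 full blocks, remainder 488.
Within the partial block the first minute is 1800 frames and each further minute 1798, so 0 further minute boundaries passed. Total skipped labels = 18 × 0 + 2 × 0 = 0.
Non-drop label index = 488 + 0 = 488; at 30 labels/s that is 00:00:16:08, i.e. DF 00:00:16;08.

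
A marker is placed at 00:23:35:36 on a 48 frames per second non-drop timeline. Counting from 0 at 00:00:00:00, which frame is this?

Total seconds to the label: (0 × 3600 + 23 × 60 + 35) = 1415.
Frame index = 1415 × 48 + 36 = 67956.

frame 67956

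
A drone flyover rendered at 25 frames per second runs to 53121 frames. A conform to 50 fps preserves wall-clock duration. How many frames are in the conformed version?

106242 frames

Frames at target rate = 53121 × (50) / (25) = 106242.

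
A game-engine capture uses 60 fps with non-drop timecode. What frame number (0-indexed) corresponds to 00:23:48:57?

frame 85737

Total seconds to the label: (0 × 3600 + 23 × 60 + 48) = 1428.
Frame index = 1428 × 60 + 57 = 85737.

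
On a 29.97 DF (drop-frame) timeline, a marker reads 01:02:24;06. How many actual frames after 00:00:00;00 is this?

As if non-drop at 30 labels/s: (1 × 3600 + 2 × 60 + 24) × 30 + 6 = 112326.
Minute boundaries passed: 62; those not divisible by 10: 62 − 6 = 56; dropped labels = 2 × 56 = 112.
Actual frame index = 112326 − 112 = 112214.

112214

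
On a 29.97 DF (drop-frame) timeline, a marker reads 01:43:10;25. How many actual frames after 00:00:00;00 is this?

Complete 10-minute blocks: 10, each 17982 frames → 179820.
Remaining 3 whole minutes in the current block: 1800 + 2 × 1798 = 5396 frames.
Within the current minute: 10 × 30 + 25 − 2 = 323 (labels ;00/;01 skipped at this minute). Total = 179820 + 5396 + 323 = 185539.

185539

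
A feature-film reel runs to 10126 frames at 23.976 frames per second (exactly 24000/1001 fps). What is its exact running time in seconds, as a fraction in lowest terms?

Running time = 10126 ÷ (24000/1001) = 10126 × 1001/24000 = 5068063/12000 s.

5068063/12000 seconds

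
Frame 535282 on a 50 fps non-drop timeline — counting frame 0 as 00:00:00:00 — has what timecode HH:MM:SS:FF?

535282 ÷ 50 = 10705 full seconds, remainder 32 frames.
10705 s = 2 h 58 min 25 s.
Timecode: 02:58:25:32.

02:58:25:32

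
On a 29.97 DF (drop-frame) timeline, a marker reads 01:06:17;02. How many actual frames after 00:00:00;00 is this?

Complete 10-minute blocks: 6, each 17982 frames → 107892.
Remaining 6 whole minutes in the current block: 1800 + 5 × 1798 = 10790 frames.
Within the current minute: 17 × 30 + 2 − 2 = 510 (labels ;00/;01 skipped at this minute). Total = 107892 + 10790 + 510 = 119192.

119192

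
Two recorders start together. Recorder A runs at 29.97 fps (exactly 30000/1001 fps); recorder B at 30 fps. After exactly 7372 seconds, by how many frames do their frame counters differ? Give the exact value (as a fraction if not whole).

221160/1001 frames

A emits 30000/1001 × 7372 = 221160000/1001 frames; B emits 30 × 7372 = 221160.
Difference = 221160/1001 frames (≈ 220.9391); B is ahead of A.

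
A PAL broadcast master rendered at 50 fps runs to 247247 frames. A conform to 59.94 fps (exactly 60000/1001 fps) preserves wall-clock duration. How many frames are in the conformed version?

296400 frames

Target frames = source frames × (target rate / source rate) = 247247 × (60000/1001)/(50) = 247247 × 1200/1001 = 296400.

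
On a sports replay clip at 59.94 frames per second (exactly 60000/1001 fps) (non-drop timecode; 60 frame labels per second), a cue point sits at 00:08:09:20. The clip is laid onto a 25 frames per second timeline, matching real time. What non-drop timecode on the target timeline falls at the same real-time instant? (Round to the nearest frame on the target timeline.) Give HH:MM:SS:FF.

Source frame index: (0×3600 + 8×60 + 9) × 60 + 20 = 29360.
Real time: 29360 / (60000/1001) = 367367/750 s.
Target frame: (367367/750) × (25) = 367367/30 ≈ 12245.567 → 12246.
At 25 labels/s: frame 12246 → 00:08:09:21.

00:08:09:21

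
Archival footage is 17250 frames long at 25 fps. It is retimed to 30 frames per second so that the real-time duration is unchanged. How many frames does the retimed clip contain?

Target frames = source frames × (target rate / source rate) = 17250 × (30)/(25) = 17250 × 6/5 = 20700.

20700 frames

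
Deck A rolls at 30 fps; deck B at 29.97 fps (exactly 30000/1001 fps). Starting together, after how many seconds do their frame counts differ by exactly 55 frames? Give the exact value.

The gap grows by |30000/1001 − 30| = 30/1001 frames per second.
Time for a 55-frame gap: 55 ÷ (30/1001) = 11011/6 s.

11011/6 seconds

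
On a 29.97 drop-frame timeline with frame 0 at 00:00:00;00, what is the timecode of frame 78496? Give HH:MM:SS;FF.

Ten DF minutes hold 17982 frames, so frame 78496 lies in block 4 (frames 71928–89909) with 6568 frames into that block.
The block's first minute is 1800 frames and the rest 1798 each; 6568 frames reaches minute 3, so 4 × 18 + 3 × 2 = 78 labels have been skipped so far.
Adding those back, label number 78496 + 78 = 78574 at 30 labels/s is 2619 s + 4 f = 0 h 43 min 39 s frame 4, i.e. 00:43:39;04.

00:43:39;04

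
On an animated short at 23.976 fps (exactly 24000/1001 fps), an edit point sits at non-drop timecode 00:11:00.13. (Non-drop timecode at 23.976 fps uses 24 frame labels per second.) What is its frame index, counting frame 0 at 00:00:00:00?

15853

Total seconds to the label: (0 × 3600 + 11 × 60 + 0) = 660.
Frame index = 660 × 24 + 13 = 15853.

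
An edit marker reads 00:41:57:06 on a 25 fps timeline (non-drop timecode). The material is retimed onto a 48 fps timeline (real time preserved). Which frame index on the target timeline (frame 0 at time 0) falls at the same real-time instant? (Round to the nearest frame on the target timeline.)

frame 120828

Source frame index: (0×3600 + 41×60 + 57) × 25 + 6 = 62931.
Real time: 62931 / (25) = 62931/25 s.
Target frame: (62931/25) × (48) = 3020688/25 ≈ 120827.520 → 120828.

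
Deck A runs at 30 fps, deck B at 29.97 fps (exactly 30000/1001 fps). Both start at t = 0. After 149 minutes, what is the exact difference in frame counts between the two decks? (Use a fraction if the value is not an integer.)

268200/1001 frames

149 min = 8940 s.
A emits 30 × 8940 = 268200 frames; B emits 30000/1001 × 8940 = 268200000/1001.
Difference = 268200/1001 frames (≈ 267.9321); B is behind A.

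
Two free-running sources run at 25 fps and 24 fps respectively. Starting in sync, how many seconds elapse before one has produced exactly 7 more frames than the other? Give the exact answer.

The gap grows by |24 − 25| = 1 frame per second.
Time for a 7-frame gap: 7 ÷ (1) = 7 s.

7 seconds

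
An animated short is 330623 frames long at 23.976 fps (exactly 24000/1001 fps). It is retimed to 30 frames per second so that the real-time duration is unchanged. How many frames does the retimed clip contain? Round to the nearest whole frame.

413692 frames

Frames at target rate = 330623 × (30) / (24000/1001) = 330953623/800 ≈ 413692.029.
Nearest whole frame: 413692.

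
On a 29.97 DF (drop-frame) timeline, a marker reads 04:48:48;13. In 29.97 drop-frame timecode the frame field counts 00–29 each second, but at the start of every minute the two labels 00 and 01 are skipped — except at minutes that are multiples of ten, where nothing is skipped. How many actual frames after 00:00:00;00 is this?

519333

As if non-drop at 30 labels/s: (4 × 3600 + 48 × 60 + 48) × 30 + 13 = 519853.
Minute boundaries passed: 288; those not divisible by 10: 288 − 28 = 260; dropped labels = 2 × 260 = 520.
Actual frame index = 519853 − 520 = 519333.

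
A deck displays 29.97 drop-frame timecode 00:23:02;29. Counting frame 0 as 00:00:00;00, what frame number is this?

41447

Complete 10-minute blocks: 2, each 17982 frames → 35964.
Remaining 3 whole minutes in the current block: 1800 + 2 × 1798 = 5396 frames.
Within the current minute: 2 × 30 + 29 − 2 = 87 (labels ;00/;01 skipped at this minute). Total = 35964 + 5396 + 87 = 41447.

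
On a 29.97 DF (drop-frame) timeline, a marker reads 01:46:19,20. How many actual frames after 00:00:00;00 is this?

As if non-drop at 30 labels/s: (1 × 3600 + 46 × 60 + 19) × 30 + 20 = 191390.
Minute boundaries passed: 106; those not divisible by 10: 106 − 10 = 96; dropped labels = 2 × 96 = 192.
Actual frame index = 191390 − 192 = 191198.

191198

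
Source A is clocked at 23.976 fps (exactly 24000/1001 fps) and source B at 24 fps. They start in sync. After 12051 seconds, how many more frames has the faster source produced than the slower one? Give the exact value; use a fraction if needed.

A emits 24000/1001 × 12051 = 22248000/77 frames; B emits 24 × 12051 = 289224.
Difference = 22248/77 frames (≈ 288.9351); B is ahead of A.

22248/77 frames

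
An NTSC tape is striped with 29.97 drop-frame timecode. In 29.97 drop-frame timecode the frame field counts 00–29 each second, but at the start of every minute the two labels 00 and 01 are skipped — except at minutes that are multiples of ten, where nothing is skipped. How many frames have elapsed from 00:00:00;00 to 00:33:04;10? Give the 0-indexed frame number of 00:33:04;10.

59470

Complete 10-minute blocks: 3, each 17982 frames → 53946.
Remaining 3 whole minutes in the current block: 1800 + 2 × 1798 = 5396 frames.
Within the current minute: 4 × 30 + 10 − 2 = 128 (labels ;00/;01 skipped at this minute). Total = 53946 + 5396 + 128 = 59470.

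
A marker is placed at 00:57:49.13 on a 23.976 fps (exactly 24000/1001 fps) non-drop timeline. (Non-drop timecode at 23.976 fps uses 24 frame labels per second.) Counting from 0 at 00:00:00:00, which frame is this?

frame 83269

Total seconds to the label: (0 × 3600 + 57 × 60 + 49) = 3469.
Frame index = 3469 × 24 + 13 = 83269.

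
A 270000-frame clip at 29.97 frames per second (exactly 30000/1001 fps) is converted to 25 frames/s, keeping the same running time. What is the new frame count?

225225 frames

Target frames = source frames × (target rate / source rate) = 270000 × (25)/(30000/1001) = 270000 × 1001/1200 = 225225.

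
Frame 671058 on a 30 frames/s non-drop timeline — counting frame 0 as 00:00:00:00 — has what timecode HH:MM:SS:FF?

671058 ÷ 30 = 22368 full seconds, remainder 18 frames.
22368 s = 6 h 12 min 48 s.
Timecode: 06:12:48:18.

06:12:48:18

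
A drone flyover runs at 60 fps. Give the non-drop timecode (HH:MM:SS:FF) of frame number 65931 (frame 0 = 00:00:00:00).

00:18:18:51

65931 ÷ 60 = 1098 full seconds, remainder 51 frames.
1098 s = 0 h 18 min 18 s.
Timecode: 00:18:18:51.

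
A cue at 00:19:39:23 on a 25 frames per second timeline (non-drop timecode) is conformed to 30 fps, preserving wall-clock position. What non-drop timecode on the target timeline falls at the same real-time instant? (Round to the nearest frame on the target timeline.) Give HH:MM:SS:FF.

Source frame index: (0×3600 + 19×60 + 39) × 25 + 23 = 29498.
Real time: 29498 / (25) = 29498/25 s.
Target frame: (29498/25) × (30) = 176988/5 ≈ 35397.600 → 35398.
At 30 labels/s: frame 35398 → 00:19:39:28.

00:19:39:28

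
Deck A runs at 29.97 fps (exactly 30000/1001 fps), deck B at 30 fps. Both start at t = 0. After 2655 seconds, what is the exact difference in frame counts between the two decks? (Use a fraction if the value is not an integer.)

79650/1001 frames

A emits 30000/1001 × 2655 = 79650000/1001 frames; B emits 30 × 2655 = 79650.
Difference = 79650/1001 frames (≈ 79.5704); B is ahead of A.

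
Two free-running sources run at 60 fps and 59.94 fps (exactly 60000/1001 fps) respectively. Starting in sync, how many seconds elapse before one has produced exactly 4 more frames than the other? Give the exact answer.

The gap grows by |60000/1001 − 60| = 60/1001 frames per second.
Time for a 4-frame gap: 4 ÷ (60/1001) = 1001/15 s.

1001/15 seconds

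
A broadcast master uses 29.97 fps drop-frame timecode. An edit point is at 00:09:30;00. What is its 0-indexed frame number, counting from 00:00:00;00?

As if non-drop at 30 labels/s: (0 × 3600 + 9 × 60 + 30) × 30 + 0 = 17100.
Minute boundaries passed: 9; those not divisible by 10: 9 − 0 = 9; dropped labels = 2 × 9 = 18.
Actual frame index = 17100 − 18 = 17082.

17082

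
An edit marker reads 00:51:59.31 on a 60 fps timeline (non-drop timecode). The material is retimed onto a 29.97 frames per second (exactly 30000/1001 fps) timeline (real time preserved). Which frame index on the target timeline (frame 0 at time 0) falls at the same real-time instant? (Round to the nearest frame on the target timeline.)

Source frame index: (0×3600 + 51×60 + 59) × 60 + 31 = 187171.
Real time: 187171 / (60) = 187171/60 s.
Target frame: (187171/60) × (30000/1001) = 93585500/1001 ≈ 93492.008 → 93492.

frame 93492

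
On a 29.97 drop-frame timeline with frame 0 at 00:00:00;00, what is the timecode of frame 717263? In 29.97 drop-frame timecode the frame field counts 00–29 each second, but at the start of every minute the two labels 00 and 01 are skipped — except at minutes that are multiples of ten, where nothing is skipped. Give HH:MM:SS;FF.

06:38:52;21

Each 10-minute DF block holds 10 × 60 × 30 − 9 × 2 = 17982 frames. 717263 ÷ 17982 → 39 full blocks, remainder 15965.
Within the partial block the first minute is 1800 frames and each further minute 1798, so 8 further minute boundaries passed. Total skipped labels = 18 × 39 + 2 × 8 = 718.
Non-drop label index = 717263 + 718 = 717981; at 30 labels/s that is 06:38:52:21, i.e. DF 06:38:52;21.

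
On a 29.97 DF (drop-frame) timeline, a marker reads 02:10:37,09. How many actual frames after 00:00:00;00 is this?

As if non-drop at 30 labels/s: (2 × 3600 + 10 × 60 + 37) × 30 + 9 = 235119.
Minute boundaries passed: 130; those not divisible by 10: 130 − 13 = 117; dropped labels = 2 × 117 = 234.
Actual frame index = 235119 − 234 = 234885.

234885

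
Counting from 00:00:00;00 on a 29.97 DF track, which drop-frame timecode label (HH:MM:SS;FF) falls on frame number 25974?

Ten DF minutes hold 17982 frames, so frame 25974 lies in block 1 (frames 17982–35963) with 7992 frames into that block.
The block's first minute is 1800 frames and the rest 1798 each; 7992 frames reaches minute 4, so 1 × 18 + 4 × 2 = 26 labels have been skipped so far.
Adding those back, label number 25974 + 26 = 26000 at 30 labels/s is 866 s + 20 f = 0 h 14 min 26 s frame 20, i.e. 00:14:26;20.

00:14:26;20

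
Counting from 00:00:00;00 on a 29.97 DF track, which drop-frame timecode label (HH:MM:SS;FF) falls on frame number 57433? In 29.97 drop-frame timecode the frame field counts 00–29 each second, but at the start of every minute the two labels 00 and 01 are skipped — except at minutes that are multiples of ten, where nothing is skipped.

00:31:56;09

Each 10-minute DF block holds 10 × 60 × 30 − 9 × 2 = 17982 frames. 57433 ÷ 17982 → 3 full blocks, remainder 3487.
Within the partial block the first minute is 1800 frames and each further minute 1798, so 1 further minute boundary passed. Total skipped labels = 18 × 3 + 2 × 1 = 56.
Non-drop label index = 57433 + 56 = 57489; at 30 labels/s that is 00:31:56:09, i.e. DF 00:31:56;09.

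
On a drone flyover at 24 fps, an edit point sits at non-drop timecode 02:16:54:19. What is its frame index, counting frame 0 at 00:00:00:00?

frame 197155

Total seconds to the label: (2 × 3600 + 16 × 60 + 54) = 8214.
Frame index = 8214 × 24 + 19 = 197155.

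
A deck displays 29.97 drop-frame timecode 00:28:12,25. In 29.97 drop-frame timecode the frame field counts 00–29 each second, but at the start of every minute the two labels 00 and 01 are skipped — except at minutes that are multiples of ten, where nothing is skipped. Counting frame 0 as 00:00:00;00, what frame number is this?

50733

Complete 10-minute blocks: 2, each 17982 frames → 35964.
Remaining 8 whole minutes in the current block: 1800 + 7 × 1798 = 14386 frames.
Within the current minute: 12 × 30 + 25 − 2 = 383 (labels ;00/;01 skipped at this minute). Total = 35964 + 14386 + 383 = 50733.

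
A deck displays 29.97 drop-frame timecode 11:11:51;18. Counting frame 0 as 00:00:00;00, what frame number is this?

1208140

As if non-drop at 30 labels/s: (11 × 3600 + 11 × 60 + 51) × 30 + 18 = 1209348.
Minute boundaries passed: 671; those not divisible by 10: 671 − 67 = 604; dropped labels = 2 × 604 = 1208.
Actual frame index = 1209348 − 1208 = 1208140.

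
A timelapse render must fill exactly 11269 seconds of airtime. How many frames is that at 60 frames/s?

Frames = 11269 × 60 = 676140.

676140 frames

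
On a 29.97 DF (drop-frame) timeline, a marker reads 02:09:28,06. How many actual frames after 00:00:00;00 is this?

Complete 10-minute blocks: 12, each 17982 frames → 215784.
Remaining 9 whole minutes in the current block: 1800 + 8 × 1798 = 16184 frames.
Within the current minute: 28 × 30 + 6 − 2 = 844 (labels ;00/;01 skipped at this minute). Total = 215784 + 16184 + 844 = 232812.

232812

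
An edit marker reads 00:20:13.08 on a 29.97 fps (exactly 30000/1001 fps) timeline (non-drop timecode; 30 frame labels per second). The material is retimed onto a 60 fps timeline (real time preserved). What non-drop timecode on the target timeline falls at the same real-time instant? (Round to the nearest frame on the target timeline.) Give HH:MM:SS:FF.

00:20:14:29

Source frame index: (0×3600 + 20×60 + 13) × 30 + 8 = 36398.
Real time: 36398 / (30000/1001) = 18217199/15000 s.
Target frame: (18217199/15000) × (60) = 18217199/250 ≈ 72868.796 → 72869.
At 60 labels/s: frame 72869 → 00:20:14:29.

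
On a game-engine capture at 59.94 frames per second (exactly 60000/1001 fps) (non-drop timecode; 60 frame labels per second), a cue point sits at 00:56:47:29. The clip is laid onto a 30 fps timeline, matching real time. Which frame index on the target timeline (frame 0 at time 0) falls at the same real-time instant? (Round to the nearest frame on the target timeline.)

Source frame index: (0×3600 + 56×60 + 47) × 60 + 29 = 204449.
Real time: 204449 / (60000/1001) = 204653449/60000 s.
Target frame: (204653449/60000) × (30) = 204653449/2000 ≈ 102326.724 → 102327.

frame 102327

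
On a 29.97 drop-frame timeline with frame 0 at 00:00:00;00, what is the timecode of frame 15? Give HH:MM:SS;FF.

00:00:00;15

Ten DF minutes hold 17982 frames, so frame 15 lies in block 0 (frames 0–17981) with 15 frames into that block.
The block's first minute is 1800 frames and the rest 1798 each; 15 frames reaches minute 0, so 0 × 18 + 0 × 2 = 0 labels have been skipped so far.
Adding those back, label number 15 + 0 = 15 at 30 labels/s is 0 s + 15 f = 0 h 0 min 0 s frame 15, i.e. 00:00:00;15.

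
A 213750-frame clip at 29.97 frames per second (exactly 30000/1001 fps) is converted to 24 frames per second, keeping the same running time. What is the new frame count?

171171 frames

Target frames = source frames × (target rate / source rate) = 213750 × (24)/(30000/1001) = 213750 × 1001/1250 = 171171.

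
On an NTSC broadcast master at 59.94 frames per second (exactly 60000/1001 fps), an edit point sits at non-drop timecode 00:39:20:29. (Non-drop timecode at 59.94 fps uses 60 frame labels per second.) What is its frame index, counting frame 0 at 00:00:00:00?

Total seconds to the label: (0 × 3600 + 39 × 60 + 20) = 2360.
Frame index = 2360 × 60 + 29 = 141629.

frame 141629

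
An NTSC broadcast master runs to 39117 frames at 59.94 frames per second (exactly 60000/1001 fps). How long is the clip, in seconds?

Running time = 39117 / (60000/1001) = 652.60195 s.

652.60195 seconds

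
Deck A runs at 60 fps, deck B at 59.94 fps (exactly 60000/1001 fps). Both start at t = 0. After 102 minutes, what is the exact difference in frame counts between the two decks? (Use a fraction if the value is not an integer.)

102 min = 6120 s.
A emits 60 × 6120 = 367200 frames; B emits 60000/1001 × 6120 = 367200000/1001.
Difference = 367200/1001 frames (≈ 366.8332); B is behind A.

367200/1001 frames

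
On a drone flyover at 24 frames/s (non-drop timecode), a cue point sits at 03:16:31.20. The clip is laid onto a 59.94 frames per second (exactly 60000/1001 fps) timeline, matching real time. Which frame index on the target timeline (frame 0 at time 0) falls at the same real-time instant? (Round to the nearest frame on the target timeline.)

frame 706803

Source frame index: (3×3600 + 16×60 + 31) × 24 + 20 = 283004.
Real time: 283004 / (24) = 70751/6 s.
Target frame: (70751/6) × (60000/1001) = 707510000/1001 ≈ 706803.197 → 706803.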